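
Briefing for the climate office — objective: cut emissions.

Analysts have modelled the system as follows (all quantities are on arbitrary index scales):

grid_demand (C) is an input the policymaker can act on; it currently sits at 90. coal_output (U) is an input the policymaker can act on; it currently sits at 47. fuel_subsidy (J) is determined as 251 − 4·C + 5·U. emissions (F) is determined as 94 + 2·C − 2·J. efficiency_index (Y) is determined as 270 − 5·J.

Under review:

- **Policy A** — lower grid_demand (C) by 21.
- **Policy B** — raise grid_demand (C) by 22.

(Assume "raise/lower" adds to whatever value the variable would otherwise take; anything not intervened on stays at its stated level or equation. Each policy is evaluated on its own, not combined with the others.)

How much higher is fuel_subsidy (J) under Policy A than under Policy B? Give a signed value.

172

Policy A (C − 21):
  C = 90 − 21 = 69
  U = 47
  J = 251 − 4·69 + 5·47 = 210
Policy B (C + 22):
  C = 90 + 22 = 112
  U = 47
  J = 251 − 4·112 + 5·47 = 38
J: 210 − 38 = 172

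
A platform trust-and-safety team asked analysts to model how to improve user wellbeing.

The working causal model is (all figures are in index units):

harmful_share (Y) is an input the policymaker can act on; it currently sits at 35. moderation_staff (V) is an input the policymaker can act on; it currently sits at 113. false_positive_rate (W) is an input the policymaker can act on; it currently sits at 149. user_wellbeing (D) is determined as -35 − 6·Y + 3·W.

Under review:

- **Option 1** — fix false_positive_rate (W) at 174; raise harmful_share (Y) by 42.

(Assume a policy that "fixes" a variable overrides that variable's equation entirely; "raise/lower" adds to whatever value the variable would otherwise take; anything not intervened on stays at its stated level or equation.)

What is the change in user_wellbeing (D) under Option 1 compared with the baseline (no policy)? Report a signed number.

Baseline:
  Y = 35
  W = 149
  D = -35 − 6·35 + 3·149 = 202
Option 1 (W := 174, Y + 42):
  Y = 35 + 42 = 77
  W = 174
  D = -35 − 6·77 + 3·174 = 25
Change in D: 25 − 202 = -177

-177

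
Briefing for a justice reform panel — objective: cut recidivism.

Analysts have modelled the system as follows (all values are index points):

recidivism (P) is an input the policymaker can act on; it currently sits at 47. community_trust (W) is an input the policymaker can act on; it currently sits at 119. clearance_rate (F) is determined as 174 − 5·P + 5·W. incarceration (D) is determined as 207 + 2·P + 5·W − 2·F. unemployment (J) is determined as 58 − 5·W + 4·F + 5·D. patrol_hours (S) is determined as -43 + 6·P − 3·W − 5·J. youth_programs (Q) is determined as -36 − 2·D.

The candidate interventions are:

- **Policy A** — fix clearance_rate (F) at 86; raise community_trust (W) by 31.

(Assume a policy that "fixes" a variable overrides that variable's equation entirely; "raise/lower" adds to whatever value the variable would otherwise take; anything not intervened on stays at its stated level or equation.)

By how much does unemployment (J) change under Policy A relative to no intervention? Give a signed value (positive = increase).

Baseline:
  P = 47
  W = 119
  F = 174 − 5·47 + 5·119 = 534
  D = 207 + 2·47 + 5·119 − 2·534 = -172
  J = 58 − 5·119 + 4·534 + 5·(-172) = 739
Policy A (F := 86, W + 31):
  P = 47
  W = 119 + 31 = 150
  F = 86
  D = 207 + 2·47 + 5·150 − 2·86 = 879
  J = 58 − 5·150 + 4·86 + 5·879 = 4047
Change in J: 4047 − 739 = 3308

3308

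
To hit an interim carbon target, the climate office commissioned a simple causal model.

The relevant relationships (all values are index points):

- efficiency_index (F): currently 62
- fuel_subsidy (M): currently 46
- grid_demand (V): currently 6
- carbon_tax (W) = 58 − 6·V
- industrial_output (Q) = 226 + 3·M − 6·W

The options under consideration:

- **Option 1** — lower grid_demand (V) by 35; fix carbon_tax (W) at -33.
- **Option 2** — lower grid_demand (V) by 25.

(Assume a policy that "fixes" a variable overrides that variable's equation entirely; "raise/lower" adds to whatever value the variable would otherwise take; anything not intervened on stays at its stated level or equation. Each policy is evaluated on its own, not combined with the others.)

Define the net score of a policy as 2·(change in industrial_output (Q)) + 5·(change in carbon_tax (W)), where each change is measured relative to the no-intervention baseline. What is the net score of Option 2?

Baseline:
  M = 46
  V = 6
  W = 58 − 6·6 = 22
  Q = 226 + 3·46 − 6·22 = 232
Option 2 (V − 25):
  M = 46
  V = 6 − 25 = -19
  W = 58 − 6·(-19) = 172
  Q = 226 + 3·46 − 6·172 = -668
ΔQ = -668 − 232 = -900; ΔW = 172 − 22 = 150
Score = 2·(-900) + 5·150 = -1050

-1050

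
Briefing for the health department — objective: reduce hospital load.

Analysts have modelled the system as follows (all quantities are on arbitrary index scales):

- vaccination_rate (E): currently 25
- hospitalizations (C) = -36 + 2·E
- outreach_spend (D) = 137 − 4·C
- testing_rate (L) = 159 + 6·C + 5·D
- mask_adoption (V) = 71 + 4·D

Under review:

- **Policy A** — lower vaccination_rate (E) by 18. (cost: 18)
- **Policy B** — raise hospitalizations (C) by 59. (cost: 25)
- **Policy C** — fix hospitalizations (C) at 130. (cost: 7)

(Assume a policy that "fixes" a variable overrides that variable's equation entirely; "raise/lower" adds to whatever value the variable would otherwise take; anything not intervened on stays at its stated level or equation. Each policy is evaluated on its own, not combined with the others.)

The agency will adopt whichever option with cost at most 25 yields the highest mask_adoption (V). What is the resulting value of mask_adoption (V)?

Policy A (E − 18):
  E = 25 − 18 = 7
  C = -36 + 2·7 = -22
  D = 137 − 4·(-22) = 225
  V = 71 + 4·225 = 971
Policy B (C + 59):
  E = 25
  C = -36 + 2·25 (+59 from intervention) = 73
  D = 137 − 4·73 = -155
  V = 71 + 4·(-155) = -549
Policy C (C := 130):
  E = 25
  C = 130
  D = 137 − 4·130 = -383
  V = 71 + 4·(-383) = -1461
Comparing — Policy A: V=971, Policy B: V=-549, Policy C: V=-1461. Highest is 971 (Policy A).

971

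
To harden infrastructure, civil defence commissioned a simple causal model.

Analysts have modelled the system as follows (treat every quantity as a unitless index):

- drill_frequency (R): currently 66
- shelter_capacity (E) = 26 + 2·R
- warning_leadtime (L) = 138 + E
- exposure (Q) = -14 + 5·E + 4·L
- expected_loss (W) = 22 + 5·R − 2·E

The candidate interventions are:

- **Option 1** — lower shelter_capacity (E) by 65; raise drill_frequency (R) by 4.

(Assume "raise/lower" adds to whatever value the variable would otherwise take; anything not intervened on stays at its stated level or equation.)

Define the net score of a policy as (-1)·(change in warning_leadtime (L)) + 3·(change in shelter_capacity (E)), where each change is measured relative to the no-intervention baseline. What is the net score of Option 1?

-114

Baseline:
  R = 66
  E = 26 + 2·66 = 158
  L = 138 + 158 = 296
Option 1 (E − 65, R + 4):
  R = 66 + 4 = 70
  E = 26 + 2·70 (−65 from intervention) = 101
  L = 138 + 101 = 239
ΔL = 239 − 296 = -57; ΔE = 101 − 158 = -57
Score = (-1)·(-57) + 3·(-57) = -114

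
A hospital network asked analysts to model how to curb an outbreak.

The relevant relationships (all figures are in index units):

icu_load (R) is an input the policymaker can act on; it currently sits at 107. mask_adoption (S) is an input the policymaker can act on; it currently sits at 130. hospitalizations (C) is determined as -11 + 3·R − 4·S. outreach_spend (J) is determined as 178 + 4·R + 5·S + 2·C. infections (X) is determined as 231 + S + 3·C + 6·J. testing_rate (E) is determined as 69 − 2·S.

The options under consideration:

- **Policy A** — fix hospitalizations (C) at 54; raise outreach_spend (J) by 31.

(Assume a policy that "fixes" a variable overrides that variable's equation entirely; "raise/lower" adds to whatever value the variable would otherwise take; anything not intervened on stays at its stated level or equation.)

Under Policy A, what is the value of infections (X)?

8893

Policy A (C := 54, J + 31):
  R = 107
  S = 130
  C = 54
  J = 178 + 4·107 + 5·130 + 2·54 (+31 from intervention) = 1395
  X = 231 + 130 + 3·54 + 6·1395 = 8893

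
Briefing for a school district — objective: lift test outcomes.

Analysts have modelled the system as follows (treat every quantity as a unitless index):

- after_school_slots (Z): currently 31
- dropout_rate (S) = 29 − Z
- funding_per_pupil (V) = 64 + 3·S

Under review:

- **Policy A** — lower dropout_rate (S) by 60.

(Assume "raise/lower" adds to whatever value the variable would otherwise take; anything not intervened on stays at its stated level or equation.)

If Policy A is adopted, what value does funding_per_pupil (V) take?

-122

Policy A (S − 60):
  Z = 31
  S = 29 − 31 (−60 from intervention) = -62
  V = 64 + 3·(-62) = -122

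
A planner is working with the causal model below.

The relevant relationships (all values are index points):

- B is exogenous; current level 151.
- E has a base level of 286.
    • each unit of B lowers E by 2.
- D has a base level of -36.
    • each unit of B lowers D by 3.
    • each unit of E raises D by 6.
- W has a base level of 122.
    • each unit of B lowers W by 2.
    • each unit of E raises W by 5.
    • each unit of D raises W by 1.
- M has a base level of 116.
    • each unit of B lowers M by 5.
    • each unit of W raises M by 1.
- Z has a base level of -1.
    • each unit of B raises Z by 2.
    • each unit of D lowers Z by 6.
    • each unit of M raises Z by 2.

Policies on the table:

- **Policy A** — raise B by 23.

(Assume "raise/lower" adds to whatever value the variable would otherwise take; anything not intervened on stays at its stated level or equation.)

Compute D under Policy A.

Policy A (B + 23):
  B = 151 + 23 = 174
  E = 286 − 2·174 = -62
  D = -36 − 3·174 + 6·(-62) = -930

-930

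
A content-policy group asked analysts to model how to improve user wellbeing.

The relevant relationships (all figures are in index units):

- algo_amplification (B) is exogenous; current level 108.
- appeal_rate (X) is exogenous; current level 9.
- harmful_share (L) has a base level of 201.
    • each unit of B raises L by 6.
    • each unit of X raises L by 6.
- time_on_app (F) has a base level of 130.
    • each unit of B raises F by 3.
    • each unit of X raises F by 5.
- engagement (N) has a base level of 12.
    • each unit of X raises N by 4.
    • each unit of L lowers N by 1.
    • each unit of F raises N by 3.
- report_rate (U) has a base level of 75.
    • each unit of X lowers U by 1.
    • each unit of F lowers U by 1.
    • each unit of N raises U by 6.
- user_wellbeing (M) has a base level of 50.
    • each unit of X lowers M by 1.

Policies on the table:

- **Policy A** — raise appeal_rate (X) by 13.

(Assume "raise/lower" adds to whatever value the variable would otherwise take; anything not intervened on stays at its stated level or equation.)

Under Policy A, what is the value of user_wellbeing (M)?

Policy A (X + 13):
  X = 9 + 13 = 22
  M = 50 − 22 = 28

28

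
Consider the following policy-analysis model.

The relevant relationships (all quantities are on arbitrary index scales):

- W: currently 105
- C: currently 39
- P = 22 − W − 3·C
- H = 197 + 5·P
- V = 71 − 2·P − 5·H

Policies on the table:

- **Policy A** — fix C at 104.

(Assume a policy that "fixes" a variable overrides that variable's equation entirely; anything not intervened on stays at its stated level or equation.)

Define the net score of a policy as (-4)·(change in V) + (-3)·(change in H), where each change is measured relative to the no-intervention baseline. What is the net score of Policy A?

Baseline:
  W = 105
  C = 39
  P = 22 − 105 − 3·39 = -200
  H = 197 + 5·(-200) = -803
  V = 71 − 2·(-200) − 5·(-803) = 4486
Policy A (C := 104):
  W = 105
  C = 104
  P = 22 − 105 − 3·104 = -395
  H = 197 + 5·(-395) = -1778
  V = 71 − 2·(-395) − 5·(-1778) = 9751
ΔV = 9751 − 4486 = 5265; ΔH = -1778 − (-803) = -975
Score = (-4)·5265 + (-3)·(-975) = -18135

-18135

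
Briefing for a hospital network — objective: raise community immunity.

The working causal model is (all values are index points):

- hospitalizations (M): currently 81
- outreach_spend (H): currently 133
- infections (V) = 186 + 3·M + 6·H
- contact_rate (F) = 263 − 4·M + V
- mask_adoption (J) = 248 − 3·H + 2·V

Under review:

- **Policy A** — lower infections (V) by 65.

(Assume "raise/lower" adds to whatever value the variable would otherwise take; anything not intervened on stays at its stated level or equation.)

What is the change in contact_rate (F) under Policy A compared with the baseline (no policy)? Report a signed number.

Baseline:
  M = 81
  H = 133
  V = 186 + 3·81 + 6·133 = 1227
  F = 263 − 4·81 + 1227 = 1166
Policy A (V − 65):
  M = 81
  H = 133
  V = 186 + 3·81 + 6·133 (−65 from intervention) = 1162
  F = 263 − 4·81 + 1162 = 1101
Change in F: 1101 − 1166 = -65

-65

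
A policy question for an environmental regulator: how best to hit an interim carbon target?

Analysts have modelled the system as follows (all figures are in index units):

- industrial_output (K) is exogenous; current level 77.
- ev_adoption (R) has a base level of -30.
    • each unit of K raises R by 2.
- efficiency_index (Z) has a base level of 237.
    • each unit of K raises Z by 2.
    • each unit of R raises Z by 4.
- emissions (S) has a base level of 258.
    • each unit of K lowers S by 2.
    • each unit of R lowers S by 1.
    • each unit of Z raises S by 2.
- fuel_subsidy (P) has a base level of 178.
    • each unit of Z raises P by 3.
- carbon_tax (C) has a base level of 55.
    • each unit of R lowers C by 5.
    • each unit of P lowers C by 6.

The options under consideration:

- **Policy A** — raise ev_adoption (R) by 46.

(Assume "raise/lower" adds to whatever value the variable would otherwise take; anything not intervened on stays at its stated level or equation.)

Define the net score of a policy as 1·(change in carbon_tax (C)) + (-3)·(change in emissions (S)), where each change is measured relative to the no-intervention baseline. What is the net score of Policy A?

-4508

Baseline:
  K = 77
  R = -30 + 2·77 = 124
  Z = 237 + 2·77 + 4·124 = 887
  S = 258 − 2·77 − 124 + 2·887 = 1754
  P = 178 + 3·887 = 2839
  C = 55 − 5·124 − 6·2839 = -17599
Policy A (R + 46):
  K = 77
  R = -30 + 2·77 (+46 from intervention) = 170
  Z = 237 + 2·77 + 4·170 = 1071
  S = 258 − 2·77 − 170 + 2·1071 = 2076
  P = 178 + 3·1071 = 3391
  C = 55 − 5·170 − 6·3391 = -21141
ΔC = -21141 − (-17599) = -3542; ΔS = 2076 − 1754 = 322
Score = 1·(-3542) + (-3)·322 = -4508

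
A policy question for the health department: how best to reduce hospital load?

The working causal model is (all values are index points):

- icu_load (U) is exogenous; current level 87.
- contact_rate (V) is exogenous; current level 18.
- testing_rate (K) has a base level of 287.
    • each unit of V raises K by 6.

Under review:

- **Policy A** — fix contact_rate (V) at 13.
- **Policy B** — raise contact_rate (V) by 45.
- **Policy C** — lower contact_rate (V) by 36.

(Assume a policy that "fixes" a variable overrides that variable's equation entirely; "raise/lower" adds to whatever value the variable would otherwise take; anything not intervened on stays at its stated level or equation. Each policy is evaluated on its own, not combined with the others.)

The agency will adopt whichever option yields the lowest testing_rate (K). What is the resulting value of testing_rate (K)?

179

Policy A (V := 13):
  V = 13
  K = 287 + 6·13 = 365
Policy B (V + 45):
  V = 18 + 45 = 63
  K = 287 + 6·63 = 665
Policy C (V − 36):
  V = 18 − 36 = -18
  K = 287 + 6·(-18) = 179
Comparing — Policy A: K=365, Policy B: K=665, Policy C: K=179. Lowest is 179 (Policy C).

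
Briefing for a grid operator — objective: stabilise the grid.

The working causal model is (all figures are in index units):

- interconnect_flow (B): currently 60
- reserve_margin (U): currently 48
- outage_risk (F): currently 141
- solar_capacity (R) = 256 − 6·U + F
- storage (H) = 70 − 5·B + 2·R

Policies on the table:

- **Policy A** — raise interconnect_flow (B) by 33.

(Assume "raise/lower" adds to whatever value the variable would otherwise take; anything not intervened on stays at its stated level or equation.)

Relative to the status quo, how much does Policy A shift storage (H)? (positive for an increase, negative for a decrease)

Baseline:
  B = 60
  U = 48
  F = 141
  R = 256 − 6·48 + 141 = 109
  H = 70 − 5·60 + 2·109 = -12
Policy A (B + 33):
  B = 60 + 33 = 93
  U = 48
  F = 141
  R = 256 − 6·48 + 141 = 109
  H = 70 − 5·93 + 2·109 = -177
Change in H: -177 − (-12) = -165

-165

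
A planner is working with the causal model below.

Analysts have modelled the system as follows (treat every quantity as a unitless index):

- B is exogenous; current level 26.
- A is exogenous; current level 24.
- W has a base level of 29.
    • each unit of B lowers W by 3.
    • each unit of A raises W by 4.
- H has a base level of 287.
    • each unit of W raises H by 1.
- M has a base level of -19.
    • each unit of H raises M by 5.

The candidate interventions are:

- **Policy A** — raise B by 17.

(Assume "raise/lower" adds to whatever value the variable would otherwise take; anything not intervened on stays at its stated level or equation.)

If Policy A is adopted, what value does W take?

Policy A (B + 17):
  B = 26 + 17 = 43
  A = 24
  W = 29 − 3·43 + 4·24 = -4

-4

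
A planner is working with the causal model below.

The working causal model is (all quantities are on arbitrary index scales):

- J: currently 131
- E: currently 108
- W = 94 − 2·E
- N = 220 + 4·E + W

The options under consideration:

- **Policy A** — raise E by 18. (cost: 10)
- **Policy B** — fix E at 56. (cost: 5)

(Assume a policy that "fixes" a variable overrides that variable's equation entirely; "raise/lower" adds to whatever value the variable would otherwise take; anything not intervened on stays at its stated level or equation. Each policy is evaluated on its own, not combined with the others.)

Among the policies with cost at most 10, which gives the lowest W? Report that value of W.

-158

Policy A (E + 18):
  E = 108 + 18 = 126
  W = 94 − 2·126 = -158
Policy B (E := 56):
  E = 56
  W = 94 − 2·56 = -18
Comparing — Policy A: W=-158, Policy B: W=-18. Lowest is -158 (Policy A).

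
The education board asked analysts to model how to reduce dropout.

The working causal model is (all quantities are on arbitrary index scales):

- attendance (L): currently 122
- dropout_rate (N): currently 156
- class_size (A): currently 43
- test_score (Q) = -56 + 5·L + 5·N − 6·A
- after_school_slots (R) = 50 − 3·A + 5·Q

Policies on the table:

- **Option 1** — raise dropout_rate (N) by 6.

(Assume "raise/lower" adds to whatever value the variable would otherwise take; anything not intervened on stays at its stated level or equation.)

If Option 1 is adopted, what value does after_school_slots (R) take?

5451

Option 1 (N + 6):
  L = 122
  N = 156 + 6 = 162
  A = 43
  Q = -56 + 5·122 + 5·162 − 6·43 = 1106
  R = 50 − 3·43 + 5·1106 = 5451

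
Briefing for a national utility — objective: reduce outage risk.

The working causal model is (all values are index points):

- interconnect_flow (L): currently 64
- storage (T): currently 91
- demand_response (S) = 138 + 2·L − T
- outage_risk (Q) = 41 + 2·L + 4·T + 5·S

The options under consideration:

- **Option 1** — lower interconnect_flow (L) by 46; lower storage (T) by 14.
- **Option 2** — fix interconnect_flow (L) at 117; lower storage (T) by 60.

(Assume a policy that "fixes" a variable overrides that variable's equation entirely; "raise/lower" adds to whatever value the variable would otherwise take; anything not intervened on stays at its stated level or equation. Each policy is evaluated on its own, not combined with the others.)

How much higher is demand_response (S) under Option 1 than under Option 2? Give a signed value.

-244

Option 1 (L − 46, T − 14):
  L = 64 − 46 = 18
  T = 91 − 14 = 77
  S = 138 + 2·18 − 77 = 97
Option 2 (L := 117, T − 60):
  L = 117
  T = 91 − 60 = 31
  S = 138 + 2·117 − 31 = 341
S: 97 − 341 = -244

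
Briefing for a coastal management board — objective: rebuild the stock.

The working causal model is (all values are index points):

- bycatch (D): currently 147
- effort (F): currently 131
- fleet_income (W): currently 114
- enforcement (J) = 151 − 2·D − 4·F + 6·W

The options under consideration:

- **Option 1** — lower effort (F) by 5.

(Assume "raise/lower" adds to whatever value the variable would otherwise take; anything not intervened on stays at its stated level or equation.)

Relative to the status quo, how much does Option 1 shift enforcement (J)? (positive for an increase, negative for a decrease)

20

Baseline:
  D = 147
  F = 131
  W = 114
  J = 151 − 2·147 − 4·131 + 6·114 = 17
Option 1 (F − 5):
  D = 147
  F = 131 − 5 = 126
  W = 114
  J = 151 − 2·147 − 4·126 + 6·114 = 37
Change in J: 37 − 17 = 20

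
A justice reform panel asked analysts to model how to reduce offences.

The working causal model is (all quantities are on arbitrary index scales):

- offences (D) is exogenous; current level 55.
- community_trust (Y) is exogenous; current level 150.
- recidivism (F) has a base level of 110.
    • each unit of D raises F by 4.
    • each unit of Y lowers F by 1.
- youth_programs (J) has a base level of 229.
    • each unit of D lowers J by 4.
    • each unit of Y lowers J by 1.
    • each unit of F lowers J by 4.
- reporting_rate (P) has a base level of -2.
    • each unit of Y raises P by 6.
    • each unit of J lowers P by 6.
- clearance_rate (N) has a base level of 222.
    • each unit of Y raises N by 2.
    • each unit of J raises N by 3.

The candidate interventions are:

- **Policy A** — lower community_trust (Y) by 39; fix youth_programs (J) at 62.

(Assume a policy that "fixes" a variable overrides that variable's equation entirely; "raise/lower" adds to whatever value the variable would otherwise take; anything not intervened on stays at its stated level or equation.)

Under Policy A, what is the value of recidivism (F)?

Policy A (Y − 39, J := 62):
  D = 55
  Y = 150 − 39 = 111
  F = 110 + 4·55 − 111 = 219

219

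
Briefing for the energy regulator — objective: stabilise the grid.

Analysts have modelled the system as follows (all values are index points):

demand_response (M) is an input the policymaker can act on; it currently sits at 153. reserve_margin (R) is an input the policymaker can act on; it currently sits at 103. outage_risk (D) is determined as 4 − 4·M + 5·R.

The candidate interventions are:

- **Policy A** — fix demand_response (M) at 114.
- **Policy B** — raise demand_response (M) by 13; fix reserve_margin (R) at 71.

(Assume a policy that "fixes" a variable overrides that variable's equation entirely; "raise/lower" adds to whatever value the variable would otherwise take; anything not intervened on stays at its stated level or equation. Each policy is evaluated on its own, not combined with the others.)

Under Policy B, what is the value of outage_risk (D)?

-305

Policy B (M + 13, R := 71):
  M = 153 + 13 = 166
  R = 71
  D = 4 − 4·166 + 5·71 = -305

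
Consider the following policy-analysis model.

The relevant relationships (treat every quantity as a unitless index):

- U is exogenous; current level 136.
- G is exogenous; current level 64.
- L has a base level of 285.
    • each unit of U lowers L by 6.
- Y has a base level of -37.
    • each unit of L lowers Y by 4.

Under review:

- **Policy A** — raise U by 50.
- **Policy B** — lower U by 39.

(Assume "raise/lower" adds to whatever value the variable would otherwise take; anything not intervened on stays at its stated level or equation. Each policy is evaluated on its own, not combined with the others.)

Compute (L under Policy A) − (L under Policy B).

-534

Policy A (U + 50):
  U = 136 + 50 = 186
  L = 285 − 6·186 = -831
Policy B (U − 39):
  U = 136 − 39 = 97
  L = 285 − 6·97 = -297
L: -831 − (-297) = -534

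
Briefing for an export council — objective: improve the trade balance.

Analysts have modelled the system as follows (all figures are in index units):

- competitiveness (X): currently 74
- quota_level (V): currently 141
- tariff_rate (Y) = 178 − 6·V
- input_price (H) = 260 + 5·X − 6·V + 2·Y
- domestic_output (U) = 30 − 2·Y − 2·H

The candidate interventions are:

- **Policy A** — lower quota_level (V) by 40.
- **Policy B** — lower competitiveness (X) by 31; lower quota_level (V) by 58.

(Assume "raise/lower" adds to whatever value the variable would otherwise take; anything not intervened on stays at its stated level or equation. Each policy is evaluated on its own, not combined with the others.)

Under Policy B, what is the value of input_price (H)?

Policy B (X − 31, V − 58):
  X = 74 − 31 = 43
  V = 141 − 58 = 83
  Y = 178 − 6·83 = -320
  H = 260 + 5·43 − 6·83 + 2·(-320) = -663

-663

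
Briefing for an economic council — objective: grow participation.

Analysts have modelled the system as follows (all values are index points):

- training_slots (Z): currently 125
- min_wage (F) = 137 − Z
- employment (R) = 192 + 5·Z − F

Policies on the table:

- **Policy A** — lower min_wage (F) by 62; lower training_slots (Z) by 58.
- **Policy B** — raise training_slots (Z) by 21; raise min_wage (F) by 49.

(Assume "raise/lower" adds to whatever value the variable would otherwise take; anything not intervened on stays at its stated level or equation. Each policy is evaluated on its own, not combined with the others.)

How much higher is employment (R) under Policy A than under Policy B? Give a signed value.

-363

Policy A (F − 62, Z − 58):
  Z = 125 − 58 = 67
  F = 137 − 67 (−62 from intervention) = 8
  R = 192 + 5·67 − 8 = 519
Policy B (Z + 21, F + 49):
  Z = 125 + 21 = 146
  F = 137 − 146 (+49 from intervention) = 40
  R = 192 + 5·146 − 40 = 882
R: 519 − 882 = -363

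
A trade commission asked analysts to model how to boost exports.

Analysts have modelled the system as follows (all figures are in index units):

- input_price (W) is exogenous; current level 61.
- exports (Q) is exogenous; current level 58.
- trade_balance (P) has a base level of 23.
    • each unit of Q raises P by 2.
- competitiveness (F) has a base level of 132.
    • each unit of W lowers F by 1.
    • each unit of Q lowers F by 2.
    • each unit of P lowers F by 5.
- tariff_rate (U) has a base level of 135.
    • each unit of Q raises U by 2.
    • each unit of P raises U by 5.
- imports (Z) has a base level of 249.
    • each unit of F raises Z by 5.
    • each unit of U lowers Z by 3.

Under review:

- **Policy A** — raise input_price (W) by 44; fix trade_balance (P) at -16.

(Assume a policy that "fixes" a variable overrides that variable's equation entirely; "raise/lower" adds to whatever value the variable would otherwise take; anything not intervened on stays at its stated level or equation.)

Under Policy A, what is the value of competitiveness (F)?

-9

Policy A (W + 44, P := -16):
  W = 61 + 44 = 105
  Q = 58
  P = -16
  F = 132 − 105 − 2·58 − 5·(-16) = -9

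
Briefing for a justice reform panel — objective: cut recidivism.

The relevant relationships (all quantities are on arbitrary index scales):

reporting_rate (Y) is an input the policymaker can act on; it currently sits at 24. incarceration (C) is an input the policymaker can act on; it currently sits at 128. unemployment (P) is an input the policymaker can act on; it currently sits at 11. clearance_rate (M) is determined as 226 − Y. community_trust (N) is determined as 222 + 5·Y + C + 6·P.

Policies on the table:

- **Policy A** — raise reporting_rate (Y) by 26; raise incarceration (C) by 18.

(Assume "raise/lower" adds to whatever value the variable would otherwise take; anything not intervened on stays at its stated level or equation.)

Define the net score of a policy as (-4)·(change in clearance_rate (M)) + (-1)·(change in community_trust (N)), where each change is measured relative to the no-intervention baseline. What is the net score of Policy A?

Baseline:
  Y = 24
  C = 128
  P = 11
  M = 226 − 24 = 202
  N = 222 + 5·24 + 128 + 6·11 = 536
Policy A (Y + 26, C + 18):
  Y = 24 + 26 = 50
  C = 128 + 18 = 146
  P = 11
  M = 226 − 50 = 176
  N = 222 + 5·50 + 146 + 6·11 = 684
ΔM = 176 − 202 = -26; ΔN = 684 − 536 = 148
Score = (-4)·(-26) + (-1)·148 = -44

-44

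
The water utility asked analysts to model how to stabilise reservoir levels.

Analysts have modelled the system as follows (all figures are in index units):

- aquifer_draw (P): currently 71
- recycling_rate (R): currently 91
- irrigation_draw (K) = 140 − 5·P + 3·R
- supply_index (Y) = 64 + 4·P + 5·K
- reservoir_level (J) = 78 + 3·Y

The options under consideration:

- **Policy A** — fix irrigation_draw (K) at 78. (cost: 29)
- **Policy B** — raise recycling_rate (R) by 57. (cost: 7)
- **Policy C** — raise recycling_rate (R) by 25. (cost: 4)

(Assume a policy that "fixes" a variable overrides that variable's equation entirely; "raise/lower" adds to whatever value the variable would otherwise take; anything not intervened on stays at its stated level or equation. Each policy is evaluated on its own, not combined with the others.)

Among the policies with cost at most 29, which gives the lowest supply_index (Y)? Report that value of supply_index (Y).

Policy A (K := 78):
  P = 71
  R = 91
  K = 78
  Y = 64 + 4·71 + 5·78 = 738
Policy B (R + 57):
  P = 71
  R = 91 + 57 = 148
  K = 140 − 5·71 + 3·148 = 229
  Y = 64 + 4·71 + 5·229 = 1493
Policy C (R + 25):
  P = 71
  R = 91 + 25 = 116
  K = 140 − 5·71 + 3·116 = 133
  Y = 64 + 4·71 + 5·133 = 1013
Comparing — Policy A: Y=738, Policy B: Y=1493, Policy C: Y=1013. Lowest is 738 (Policy A).

738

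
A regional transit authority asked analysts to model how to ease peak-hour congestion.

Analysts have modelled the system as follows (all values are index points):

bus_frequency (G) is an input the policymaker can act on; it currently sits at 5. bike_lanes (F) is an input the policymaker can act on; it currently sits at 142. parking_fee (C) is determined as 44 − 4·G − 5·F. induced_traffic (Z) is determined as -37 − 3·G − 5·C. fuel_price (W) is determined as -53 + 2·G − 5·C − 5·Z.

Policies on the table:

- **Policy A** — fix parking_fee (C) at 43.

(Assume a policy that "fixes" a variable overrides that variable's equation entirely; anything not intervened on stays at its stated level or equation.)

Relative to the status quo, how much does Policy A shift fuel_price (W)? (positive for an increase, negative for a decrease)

Baseline:
  G = 5
  F = 142
  C = 44 − 4·5 − 5·142 = -686
  Z = -37 − 3·5 − 5·(-686) = 3378
  W = -53 + 2·5 − 5·(-686) − 5·3378 = -13503
Policy A (C := 43):
  G = 5
  F = 142
  C = 43
  Z = -37 − 3·5 − 5·43 = -267
  W = -53 + 2·5 − 5·43 − 5·(-267) = 1077
Change in W: 1077 − (-13503) = 14580

14580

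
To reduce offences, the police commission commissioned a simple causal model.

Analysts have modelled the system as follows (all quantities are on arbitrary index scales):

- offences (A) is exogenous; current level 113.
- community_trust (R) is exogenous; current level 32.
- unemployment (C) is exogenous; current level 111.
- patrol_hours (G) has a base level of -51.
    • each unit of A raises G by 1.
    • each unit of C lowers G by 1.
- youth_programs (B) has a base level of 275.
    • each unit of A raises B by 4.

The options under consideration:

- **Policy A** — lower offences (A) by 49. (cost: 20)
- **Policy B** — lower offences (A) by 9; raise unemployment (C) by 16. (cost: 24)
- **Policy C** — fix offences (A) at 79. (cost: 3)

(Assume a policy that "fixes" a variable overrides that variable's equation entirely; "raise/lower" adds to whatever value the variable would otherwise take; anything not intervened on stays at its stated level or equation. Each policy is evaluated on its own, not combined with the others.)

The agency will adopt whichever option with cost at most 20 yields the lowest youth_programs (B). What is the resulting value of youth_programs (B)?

531

Policy A (A − 49):
  A = 113 − 49 = 64
  B = 275 + 4·64 = 531
Policy C (A := 79):
  A = 79
  B = 275 + 4·79 = 591
Comparing — Policy A: B=531, Policy C: B=591. Lowest is 531 (Policy A).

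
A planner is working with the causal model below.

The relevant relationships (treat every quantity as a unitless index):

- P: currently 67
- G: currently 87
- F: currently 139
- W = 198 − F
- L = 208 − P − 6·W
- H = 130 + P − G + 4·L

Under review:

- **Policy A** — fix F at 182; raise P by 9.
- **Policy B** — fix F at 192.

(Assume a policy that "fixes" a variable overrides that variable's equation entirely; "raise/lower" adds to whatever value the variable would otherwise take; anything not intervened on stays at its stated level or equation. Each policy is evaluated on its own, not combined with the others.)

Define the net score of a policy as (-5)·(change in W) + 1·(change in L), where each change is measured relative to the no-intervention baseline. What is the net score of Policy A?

464

Baseline:
  P = 67
  F = 139
  W = 198 − 139 = 59
  L = 208 − 67 − 6·59 = -213
Policy A (F := 182, P + 9):
  P = 67 + 9 = 76
  F = 182
  W = 198 − 182 = 16
  L = 208 − 76 − 6·16 = 36
ΔW = 16 − 59 = -43; ΔL = 36 − (-213) = 249
Score = (-5)·(-43) + 1·249 = 464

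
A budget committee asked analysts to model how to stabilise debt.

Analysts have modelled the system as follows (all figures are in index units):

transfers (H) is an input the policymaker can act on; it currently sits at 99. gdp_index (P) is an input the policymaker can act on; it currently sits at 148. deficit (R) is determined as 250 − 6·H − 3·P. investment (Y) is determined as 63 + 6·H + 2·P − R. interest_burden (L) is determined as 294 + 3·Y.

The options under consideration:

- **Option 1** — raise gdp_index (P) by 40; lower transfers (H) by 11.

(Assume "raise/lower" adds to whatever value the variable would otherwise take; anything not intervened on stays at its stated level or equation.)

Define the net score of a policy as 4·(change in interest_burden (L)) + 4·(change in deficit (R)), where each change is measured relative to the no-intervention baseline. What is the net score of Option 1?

600

Baseline:
  H = 99
  P = 148
  R = 250 − 6·99 − 3·148 = -788
  Y = 63 + 6·99 + 2·148 − (-788) = 1741
  L = 294 + 3·1741 = 5517
Option 1 (P + 40, H − 11):
  H = 99 − 11 = 88
  P = 148 + 40 = 188
  R = 250 − 6·88 − 3·188 = -842
  Y = 63 + 6·88 + 2·188 − (-842) = 1809
  L = 294 + 3·1809 = 5721
ΔL = 5721 − 5517 = 204; ΔR = -842 − (-788) = -54
Score = 4·204 + 4·(-54) = 600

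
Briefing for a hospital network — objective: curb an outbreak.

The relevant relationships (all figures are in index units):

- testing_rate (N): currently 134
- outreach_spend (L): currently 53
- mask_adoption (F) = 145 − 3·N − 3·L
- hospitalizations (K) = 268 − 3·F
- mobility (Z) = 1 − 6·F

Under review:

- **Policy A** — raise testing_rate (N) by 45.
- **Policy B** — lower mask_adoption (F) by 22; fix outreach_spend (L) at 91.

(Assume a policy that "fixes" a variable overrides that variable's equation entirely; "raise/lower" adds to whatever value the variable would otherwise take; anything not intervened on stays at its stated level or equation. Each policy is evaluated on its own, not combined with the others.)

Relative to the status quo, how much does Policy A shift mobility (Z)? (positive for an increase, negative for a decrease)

810

Baseline:
  N = 134
  L = 53
  F = 145 − 3·134 − 3·53 = -416
  Z = 1 − 6·(-416) = 2497
Policy A (N + 45):
  N = 134 + 45 = 179
  L = 53
  F = 145 − 3·179 − 3·53 = -551
  Z = 1 − 6·(-551) = 3307
Change in Z: 3307 − 2497 = 810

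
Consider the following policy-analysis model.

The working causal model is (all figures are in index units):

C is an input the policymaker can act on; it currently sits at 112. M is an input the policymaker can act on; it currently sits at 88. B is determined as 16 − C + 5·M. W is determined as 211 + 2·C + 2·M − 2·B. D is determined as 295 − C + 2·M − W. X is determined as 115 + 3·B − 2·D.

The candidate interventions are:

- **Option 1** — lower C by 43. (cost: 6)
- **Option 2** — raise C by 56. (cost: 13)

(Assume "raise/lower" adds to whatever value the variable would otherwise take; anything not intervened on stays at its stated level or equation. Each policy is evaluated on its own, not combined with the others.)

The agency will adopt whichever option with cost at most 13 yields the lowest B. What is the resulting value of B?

Option 1 (C − 43):
  C = 112 − 43 = 69
  M = 88
  B = 16 − 69 + 5·88 = 387
Option 2 (C + 56):
  C = 112 + 56 = 168
  M = 88
  B = 16 − 168 + 5·88 = 288
Comparing — Option 1: B=387, Option 2: B=288. Lowest is 288 (Option 2).

288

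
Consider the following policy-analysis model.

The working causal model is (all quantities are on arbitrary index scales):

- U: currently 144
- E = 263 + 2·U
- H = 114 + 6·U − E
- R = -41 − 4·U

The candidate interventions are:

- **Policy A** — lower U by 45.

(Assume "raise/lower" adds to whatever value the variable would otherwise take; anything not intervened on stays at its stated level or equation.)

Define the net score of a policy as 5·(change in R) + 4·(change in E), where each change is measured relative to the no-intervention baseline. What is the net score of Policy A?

540

Baseline:
  U = 144
  E = 263 + 2·144 = 551
  R = -41 − 4·144 = -617
Policy A (U − 45):
  U = 144 − 45 = 99
  E = 263 + 2·99 = 461
  R = -41 − 4·99 = -437
ΔR = -437 − (-617) = 180; ΔE = 461 − 551 = -90
Score = 5·180 + 4·(-90) = 540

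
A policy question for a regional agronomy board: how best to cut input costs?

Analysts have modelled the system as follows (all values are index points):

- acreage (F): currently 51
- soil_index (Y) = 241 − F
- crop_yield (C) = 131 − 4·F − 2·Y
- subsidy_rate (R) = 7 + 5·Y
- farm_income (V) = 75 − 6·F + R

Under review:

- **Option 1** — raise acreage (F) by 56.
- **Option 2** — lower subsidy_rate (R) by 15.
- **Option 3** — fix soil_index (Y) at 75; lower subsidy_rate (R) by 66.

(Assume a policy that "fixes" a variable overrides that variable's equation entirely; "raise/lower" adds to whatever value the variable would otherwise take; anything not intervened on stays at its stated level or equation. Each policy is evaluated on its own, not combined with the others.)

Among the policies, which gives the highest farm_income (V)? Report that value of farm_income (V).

711

Option 1 (F + 56):
  F = 51 + 56 = 107
  Y = 241 − 107 = 134
  R = 7 + 5·134 = 677
  V = 75 − 6·107 + 677 = 110
Option 2 (R − 15):
  F = 51
  Y = 241 − 51 = 190
  R = 7 + 5·190 (−15 from intervention) = 942
  V = 75 − 6·51 + 942 = 711
Option 3 (Y := 75, R − 66):
  F = 51
  Y = 75
  R = 7 + 5·75 (−66 from intervention) = 316
  V = 75 − 6·51 + 316 = 85
Comparing — Option 1: V=110, Option 2: V=711, Option 3: V=85. Highest is 711 (Option 2).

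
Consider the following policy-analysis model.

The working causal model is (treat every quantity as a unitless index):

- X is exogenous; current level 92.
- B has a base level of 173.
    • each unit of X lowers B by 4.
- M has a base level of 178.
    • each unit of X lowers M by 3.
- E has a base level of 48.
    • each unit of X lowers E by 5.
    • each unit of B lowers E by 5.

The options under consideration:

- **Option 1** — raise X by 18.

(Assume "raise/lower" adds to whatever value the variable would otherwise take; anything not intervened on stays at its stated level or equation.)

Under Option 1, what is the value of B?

-267

Option 1 (X + 18):
  X = 92 + 18 = 110
  B = 173 − 4·110 = -267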